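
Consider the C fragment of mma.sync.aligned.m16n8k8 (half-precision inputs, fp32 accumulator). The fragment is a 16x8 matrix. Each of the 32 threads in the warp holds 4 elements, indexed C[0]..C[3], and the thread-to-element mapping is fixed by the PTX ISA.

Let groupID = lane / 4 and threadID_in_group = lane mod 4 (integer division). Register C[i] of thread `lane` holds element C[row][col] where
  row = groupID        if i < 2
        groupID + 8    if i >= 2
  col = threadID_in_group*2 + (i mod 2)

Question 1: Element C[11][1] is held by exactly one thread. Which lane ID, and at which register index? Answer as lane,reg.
12,3

r:11=>grp=3,rB=1  c:1=>tig=0,lo=1
L=3*4+0=12  i=1*2+1=3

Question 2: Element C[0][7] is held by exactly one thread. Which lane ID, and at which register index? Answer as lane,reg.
r:0=>grp=0,rB=0  c:7=>tig=3,lo=1
L=0*4+3=3  i=0*2+1=1

3,1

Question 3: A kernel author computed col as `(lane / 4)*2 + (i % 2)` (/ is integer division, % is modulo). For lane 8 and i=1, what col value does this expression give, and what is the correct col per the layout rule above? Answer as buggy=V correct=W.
buggy=5 correct=1

`(lane / 4)*2 + (i % 2)`[8,1]=>5
lane 8: grp=2 (8/4), tig=0 (8%4)
i=1: r=2+0=2, c=0*2+1=1
col: 5 vs 1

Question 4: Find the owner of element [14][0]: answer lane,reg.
r=14→G=6,rhi=1  c=0→T=0,p=0
L=6*4+0=24  i=1*2+0=2

24,2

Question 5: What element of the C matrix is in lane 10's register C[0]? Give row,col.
2,4

10: gid=2,tid=2
[0] (2+0,2*2+0) = (2,4)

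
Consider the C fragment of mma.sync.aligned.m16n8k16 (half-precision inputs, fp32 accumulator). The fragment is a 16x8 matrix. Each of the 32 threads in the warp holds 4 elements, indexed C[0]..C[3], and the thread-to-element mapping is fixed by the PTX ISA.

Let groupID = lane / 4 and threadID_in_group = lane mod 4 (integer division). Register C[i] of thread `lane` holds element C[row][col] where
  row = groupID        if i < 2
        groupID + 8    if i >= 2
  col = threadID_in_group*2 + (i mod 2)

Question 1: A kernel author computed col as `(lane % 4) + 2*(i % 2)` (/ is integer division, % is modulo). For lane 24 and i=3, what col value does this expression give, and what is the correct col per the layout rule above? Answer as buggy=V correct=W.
buggy=2 correct=1

`(lane % 4) + 2*(i % 2)`[24,3]→2
lane 24: G=6 (24/4), T=0 (24%4)
i=3: r=6+8=14, c=0*2+1=1
col: 2 vs 1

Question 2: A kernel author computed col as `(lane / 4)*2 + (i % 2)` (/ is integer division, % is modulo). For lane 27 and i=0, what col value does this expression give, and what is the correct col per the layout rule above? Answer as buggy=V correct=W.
buggy=12 correct=6

`(lane / 4)*2 + (i % 2)`[27,0]=>12
lane 27=>27/4=6, 27 mod 4=3
i=0  r:6+0=>6  c:2·3+0=>6
col: 12 vs 6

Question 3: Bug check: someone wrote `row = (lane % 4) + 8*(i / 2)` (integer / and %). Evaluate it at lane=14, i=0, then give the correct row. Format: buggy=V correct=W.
buggy=2 correct=3

`(lane % 4) + 8*(i / 2)`[14,0]=>2
14: grp=3,tig=2
[0] (3+0,2*2+0) = (3,4)
row: 2 vs 3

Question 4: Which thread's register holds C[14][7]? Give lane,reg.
r=14⇒gr=6,Rb=1  c=7⇒th=3,odd=1
L=6*4+3=27  i=1*2+1=3

27,3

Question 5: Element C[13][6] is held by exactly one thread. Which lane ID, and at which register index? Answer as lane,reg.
r=13->g=5,rb=1  c=6->t=3,b0=0
L=5*4+3=23  i=1*2+0=2

23,2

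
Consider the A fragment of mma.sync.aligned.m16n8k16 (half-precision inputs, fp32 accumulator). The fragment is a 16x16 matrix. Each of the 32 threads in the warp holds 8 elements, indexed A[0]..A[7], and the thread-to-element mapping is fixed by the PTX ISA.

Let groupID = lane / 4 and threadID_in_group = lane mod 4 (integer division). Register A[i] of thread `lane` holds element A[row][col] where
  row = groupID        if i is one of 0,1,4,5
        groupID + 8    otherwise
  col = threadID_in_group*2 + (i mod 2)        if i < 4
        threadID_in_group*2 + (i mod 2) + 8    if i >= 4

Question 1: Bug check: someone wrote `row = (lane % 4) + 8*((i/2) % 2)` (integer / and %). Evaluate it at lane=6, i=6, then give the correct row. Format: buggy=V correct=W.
`(lane % 4) + 8*((i/2) % 2)`[6,6]→10
lane 6→6/4=1, 6 mod 4=2
i=6  r:1+8→9  c:2·2+0+8→12
row: 10 vs 9

buggy=10 correct=9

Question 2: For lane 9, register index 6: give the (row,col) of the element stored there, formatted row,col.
10,10

lane 9->9/4=2, 9 mod 4=1
i=6  r:2+8->10  c:2·1+0+8->10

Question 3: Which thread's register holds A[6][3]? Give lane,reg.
r=6→G=6,rhi=0  c=3→chi=0,T=1,p=1
L=6*4+1=25  i=0*4+0*2+1=1

25,1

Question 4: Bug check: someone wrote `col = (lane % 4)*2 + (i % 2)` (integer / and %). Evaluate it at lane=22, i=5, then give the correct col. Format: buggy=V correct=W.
`(lane % 4)*2 + (i % 2)`[22,5]=>5
lane 22: grp=5 (22/4), tig=2 (22%4)
i=5: r=5+0=5, c=2*2+1+8=13
col: 5 vs 13

buggy=5 correct=13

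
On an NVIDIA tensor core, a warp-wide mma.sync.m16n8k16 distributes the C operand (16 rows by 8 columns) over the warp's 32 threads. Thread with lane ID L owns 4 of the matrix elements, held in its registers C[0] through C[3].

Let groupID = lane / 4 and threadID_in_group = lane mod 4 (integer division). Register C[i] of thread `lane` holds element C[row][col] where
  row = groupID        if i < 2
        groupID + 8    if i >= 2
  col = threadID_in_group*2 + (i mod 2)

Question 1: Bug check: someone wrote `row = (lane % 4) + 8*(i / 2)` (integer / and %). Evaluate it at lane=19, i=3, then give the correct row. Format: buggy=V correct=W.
buggy=11 correct=12

`(lane % 4) + 8*(i / 2)`[19,3]->11
L=19->g=19>>2=4, t=19&3=3
[3]->row 4+8=12  col 3·2+1=7
row: 11 vs 12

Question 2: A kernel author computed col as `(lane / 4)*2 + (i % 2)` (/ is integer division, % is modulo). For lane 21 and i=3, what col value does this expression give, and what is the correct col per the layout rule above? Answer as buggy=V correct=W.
buggy=11 correct=3

`(lane / 4)*2 + (i % 2)`[21,3]->11
lane 21: gid=5 (21/4), tid=1 (21%4)
i=3: r=5+8=13, c=1*2+1=3
col: 11 vs 3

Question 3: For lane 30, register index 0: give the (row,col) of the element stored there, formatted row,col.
7,4

L=30=>grp=30>>2=7, tig=30&3=2
[0]=>row 7+0=7  col 2·2+0=4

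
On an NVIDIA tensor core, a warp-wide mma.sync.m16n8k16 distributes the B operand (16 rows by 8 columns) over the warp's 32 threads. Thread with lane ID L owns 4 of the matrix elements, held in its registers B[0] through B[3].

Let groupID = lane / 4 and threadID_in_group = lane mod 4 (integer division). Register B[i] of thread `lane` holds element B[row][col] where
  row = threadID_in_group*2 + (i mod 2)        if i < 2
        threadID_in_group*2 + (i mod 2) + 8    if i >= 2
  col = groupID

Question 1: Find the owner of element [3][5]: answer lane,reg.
21,1

c=5→G=5  r=3→rhi=0,T=1,p=1
L=5*4+1=21  i=0*2+1=1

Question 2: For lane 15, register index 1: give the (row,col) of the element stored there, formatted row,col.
7,3

15: g=3,t=3
[1] (3*2+1+0,3) = (7,3)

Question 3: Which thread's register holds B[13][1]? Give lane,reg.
c: 1->gid=1  r: 13->r8=1,tid=2,i&1=1
L=1*4+2=6  i=1*2+1=3

6,3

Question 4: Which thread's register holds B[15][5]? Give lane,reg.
c:5=>grp=5  r:15=>rB=1,tig=3,lo=1
L=5*4+3=23  i=1*2+1=3

23,3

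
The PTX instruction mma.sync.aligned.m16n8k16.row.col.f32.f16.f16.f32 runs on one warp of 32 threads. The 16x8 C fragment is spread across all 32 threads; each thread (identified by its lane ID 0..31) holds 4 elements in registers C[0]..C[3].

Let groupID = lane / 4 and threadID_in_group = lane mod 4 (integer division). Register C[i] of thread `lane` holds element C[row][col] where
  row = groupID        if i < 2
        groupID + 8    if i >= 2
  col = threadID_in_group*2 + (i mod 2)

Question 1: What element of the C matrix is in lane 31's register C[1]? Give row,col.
7,7

31: G=7,T=3
[1] (7+0,3*2+1) = (7,7)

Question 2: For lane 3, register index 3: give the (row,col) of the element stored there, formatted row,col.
8,7

3: gr=0,th=3
[3] (0+8,3*2+1) = (8,7)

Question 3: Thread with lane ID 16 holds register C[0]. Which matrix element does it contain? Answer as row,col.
lane 16->16/4=4, 16 mod 4=0
i=0  r:4+0->4  c:2·0+0->0

4,0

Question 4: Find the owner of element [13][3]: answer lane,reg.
21,3

r=13->g=5,rb=1  c=3->t=1,b0=1
L=5*4+1=21  i=1*2+1=3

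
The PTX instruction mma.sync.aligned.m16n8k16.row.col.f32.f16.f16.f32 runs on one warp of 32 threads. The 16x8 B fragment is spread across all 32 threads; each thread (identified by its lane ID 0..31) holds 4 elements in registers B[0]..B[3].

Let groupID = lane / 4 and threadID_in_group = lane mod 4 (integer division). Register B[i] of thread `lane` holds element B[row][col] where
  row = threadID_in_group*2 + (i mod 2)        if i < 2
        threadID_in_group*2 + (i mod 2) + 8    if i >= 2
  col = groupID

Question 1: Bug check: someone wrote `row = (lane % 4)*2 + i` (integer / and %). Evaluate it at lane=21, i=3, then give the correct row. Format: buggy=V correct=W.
`(lane % 4)*2 + i`[21,3]=>5
lane 21=>21/4=5, 21 mod 4=1
i=3  r:2·1+1+8=>11  c:5
row: 5 vs 11

buggy=5 correct=11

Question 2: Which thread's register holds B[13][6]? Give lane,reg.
c: 6->gid=6  r: 13->r8=1,tid=2,i&1=1
L=6*4+2=26  i=1*2+1=3

26,3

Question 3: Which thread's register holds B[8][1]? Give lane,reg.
c=1→G=1  r=8→rhi=1,T=0,p=0
L=1*4+0=4  i=1*2+0=2

4,2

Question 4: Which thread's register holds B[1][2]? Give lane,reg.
c=2→G=2  r=1→rhi=0,T=0,p=1
L=2*4+0=8  i=0*2+1=1

8,1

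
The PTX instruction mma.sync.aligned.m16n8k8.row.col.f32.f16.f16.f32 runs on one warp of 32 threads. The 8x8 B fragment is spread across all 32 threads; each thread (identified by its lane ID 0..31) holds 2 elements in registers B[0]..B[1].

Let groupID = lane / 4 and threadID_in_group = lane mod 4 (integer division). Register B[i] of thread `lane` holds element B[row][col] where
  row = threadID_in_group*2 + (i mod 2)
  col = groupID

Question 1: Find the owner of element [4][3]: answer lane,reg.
c:3=>grp=3  r:4=>tig=2,lo=0
L=3*4+2=14  i=0=0

14,0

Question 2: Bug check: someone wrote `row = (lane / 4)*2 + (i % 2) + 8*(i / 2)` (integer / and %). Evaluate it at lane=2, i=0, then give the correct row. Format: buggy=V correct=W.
`(lane / 4)*2 + (i % 2) + 8*(i / 2)`[2,0]→0
lane 2→2/4=0, 2 mod 4=2
i=0  r:2·2+0→4  c:0
row: 0 vs 4

buggy=0 correct=4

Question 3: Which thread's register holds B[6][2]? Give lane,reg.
c:2=>grp=2  r:6=>tig=3,lo=0
L=2*4+3=11  i=0=0

11,0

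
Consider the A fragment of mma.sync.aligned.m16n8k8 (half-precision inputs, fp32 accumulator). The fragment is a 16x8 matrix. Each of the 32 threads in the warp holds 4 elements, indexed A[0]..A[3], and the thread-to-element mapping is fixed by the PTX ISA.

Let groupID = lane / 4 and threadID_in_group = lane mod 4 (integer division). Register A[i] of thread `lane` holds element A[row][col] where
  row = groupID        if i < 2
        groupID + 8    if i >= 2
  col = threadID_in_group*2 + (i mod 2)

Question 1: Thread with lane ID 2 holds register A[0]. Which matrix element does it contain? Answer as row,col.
2: g=0,t=2
[0] (0+0,2*2+0) = (0,4)

0,4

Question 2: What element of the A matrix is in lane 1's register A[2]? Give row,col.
8,2

L=1->gid=1>>2=0, tid=1&3=1
[2]->row 0+8=8  col 1·2+0=2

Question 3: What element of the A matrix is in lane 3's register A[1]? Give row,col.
0,7

3: gid=0,tid=3
[1] (0+0,3*2+1) = (0,7)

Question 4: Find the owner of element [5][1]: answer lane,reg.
20,1

r=5⇒gr=5,Rb=0  c=1⇒th=0,odd=1
L=5*4+0=20  i=0*2+1=1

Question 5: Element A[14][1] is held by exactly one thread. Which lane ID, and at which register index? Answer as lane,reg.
r=14⇒gr=6,Rb=1  c=1⇒th=0,odd=1
L=6*4+0=24  i=1*2+1=3

24,3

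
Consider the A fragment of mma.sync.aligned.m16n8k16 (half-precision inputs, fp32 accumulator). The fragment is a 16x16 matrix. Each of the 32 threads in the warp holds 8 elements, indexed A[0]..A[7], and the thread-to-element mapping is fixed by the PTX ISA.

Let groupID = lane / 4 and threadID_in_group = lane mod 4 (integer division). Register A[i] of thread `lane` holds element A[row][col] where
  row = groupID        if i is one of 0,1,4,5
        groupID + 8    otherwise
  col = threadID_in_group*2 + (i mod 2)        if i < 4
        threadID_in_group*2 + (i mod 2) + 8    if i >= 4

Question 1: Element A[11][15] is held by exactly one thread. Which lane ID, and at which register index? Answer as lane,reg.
15,7

r: 11->gid=3,r8=1  c: 15->c8=1,tid=3,i&1=1
L=3*4+3=15  i=1*4+1*2+1=7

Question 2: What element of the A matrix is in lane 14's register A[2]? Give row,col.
lane 14->14/4=3, 14 mod 4=2
i=2  r:3+8->11  c:2·2+0+0->4

11,4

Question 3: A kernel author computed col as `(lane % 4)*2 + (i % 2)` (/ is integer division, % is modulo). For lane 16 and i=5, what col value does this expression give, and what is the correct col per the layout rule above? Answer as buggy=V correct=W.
`(lane % 4)*2 + (i % 2)`[16,5]->1
16: g=4,t=0
[5] (4+0,0*2+1+8) = (4,9)
col: 1 vs 9

buggy=1 correct=9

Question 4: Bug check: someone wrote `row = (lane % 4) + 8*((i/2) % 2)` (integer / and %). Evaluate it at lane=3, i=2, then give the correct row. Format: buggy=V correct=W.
buggy=11 correct=8

`(lane % 4) + 8*((i/2) % 2)`[3,2]→11
3: G=0,T=3
[2] (0+8,3*2+0+0) = (8,6)
row: 11 vs 8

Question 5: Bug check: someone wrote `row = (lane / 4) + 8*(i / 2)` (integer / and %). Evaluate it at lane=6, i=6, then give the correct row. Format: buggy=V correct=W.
buggy=25 correct=9

`(lane / 4) + 8*(i / 2)`[6,6]⇒25
6: gr=1,th=2
[6] (1+8,2*2+0+8) = (9,12)
row: 25 vs 9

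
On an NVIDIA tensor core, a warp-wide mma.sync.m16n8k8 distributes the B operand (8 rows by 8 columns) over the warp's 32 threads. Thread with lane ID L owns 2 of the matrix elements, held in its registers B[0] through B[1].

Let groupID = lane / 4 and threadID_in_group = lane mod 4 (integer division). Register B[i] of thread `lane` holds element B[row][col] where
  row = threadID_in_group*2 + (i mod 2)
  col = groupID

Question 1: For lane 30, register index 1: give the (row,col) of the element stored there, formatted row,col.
lane 30: G=7 (30/4), T=2 (30%4)
i=1: r=2*2+1=5, c=G=7

5,7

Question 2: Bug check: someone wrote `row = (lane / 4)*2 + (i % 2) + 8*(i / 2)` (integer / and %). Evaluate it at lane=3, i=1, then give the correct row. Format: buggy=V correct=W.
buggy=1 correct=7

`(lane / 4)*2 + (i % 2) + 8*(i / 2)`[3,1]=>1
lane 3=>3/4=0, 3 mod 4=3
i=1  r:2·3+1=>7  c:0
row: 1 vs 7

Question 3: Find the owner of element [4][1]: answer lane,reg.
6,0

c=1⇒gr=1  r=4⇒th=2,odd=0
L=1*4+2=6  i=0=0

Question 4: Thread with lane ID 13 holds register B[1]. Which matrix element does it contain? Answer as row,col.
lane 13->13/4=3, 13 mod 4=1
i=1  r:2·1+1->3  c:3

3,3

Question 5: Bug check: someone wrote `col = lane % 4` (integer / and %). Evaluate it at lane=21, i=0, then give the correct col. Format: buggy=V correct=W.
buggy=1 correct=5

`lane % 4`[21,0]→1
lane 21: G=5 (21/4), T=1 (21%4)
i=0: r=1*2+0=2, c=G=5
col: 1 vs 5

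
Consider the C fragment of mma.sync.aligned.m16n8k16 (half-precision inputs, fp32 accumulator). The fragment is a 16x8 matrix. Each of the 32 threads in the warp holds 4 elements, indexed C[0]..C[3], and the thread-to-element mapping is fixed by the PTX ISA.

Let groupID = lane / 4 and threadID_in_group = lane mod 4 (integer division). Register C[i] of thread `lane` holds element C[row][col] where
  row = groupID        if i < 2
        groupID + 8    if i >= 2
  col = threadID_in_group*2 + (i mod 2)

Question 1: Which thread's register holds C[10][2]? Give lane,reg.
9,2

r:10=>grp=2,rB=1  c:2=>tig=1,lo=0
L=2*4+1=9  i=1*2+0=2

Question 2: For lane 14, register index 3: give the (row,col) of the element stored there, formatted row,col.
L=14->g=14>>2=3, t=14&3=2
[3]->row 3+8=11  col 2·2+1=5

11,5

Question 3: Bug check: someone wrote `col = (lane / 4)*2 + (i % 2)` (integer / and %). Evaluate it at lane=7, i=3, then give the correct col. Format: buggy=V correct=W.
`(lane / 4)*2 + (i % 2)`[7,3]⇒3
lane 7: gr=1 (7/4), th=3 (7%4)
i=3: r=1+8=9, c=3*2+1=7
col: 3 vs 7

buggy=3 correct=7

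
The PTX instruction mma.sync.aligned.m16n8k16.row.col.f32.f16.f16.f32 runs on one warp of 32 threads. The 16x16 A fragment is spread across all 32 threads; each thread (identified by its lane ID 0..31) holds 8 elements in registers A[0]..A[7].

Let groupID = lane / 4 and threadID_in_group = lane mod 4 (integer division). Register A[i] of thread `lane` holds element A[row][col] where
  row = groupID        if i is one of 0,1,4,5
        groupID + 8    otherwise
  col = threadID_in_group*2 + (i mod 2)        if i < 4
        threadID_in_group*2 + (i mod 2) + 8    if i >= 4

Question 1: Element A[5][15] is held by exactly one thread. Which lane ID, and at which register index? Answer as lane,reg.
r=5->g=5,rb=0  c=15->cb=1,t=3,b0=1
L=5*4+3=23  i=1*4+0*2+1=5

23,5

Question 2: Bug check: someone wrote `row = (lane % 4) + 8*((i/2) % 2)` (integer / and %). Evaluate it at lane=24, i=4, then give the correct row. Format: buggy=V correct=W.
buggy=0 correct=6

`(lane % 4) + 8*((i/2) % 2)`[24,4]=>0
24: grp=6,tig=0
[4] (6+0,0*2+0+8) = (6,8)
row: 0 vs 6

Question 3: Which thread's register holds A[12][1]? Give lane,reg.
16,3

r=12->g=4,rb=1  c=1->cb=0,t=0,b0=1
L=4*4+0=16  i=0*4+1*2+1=3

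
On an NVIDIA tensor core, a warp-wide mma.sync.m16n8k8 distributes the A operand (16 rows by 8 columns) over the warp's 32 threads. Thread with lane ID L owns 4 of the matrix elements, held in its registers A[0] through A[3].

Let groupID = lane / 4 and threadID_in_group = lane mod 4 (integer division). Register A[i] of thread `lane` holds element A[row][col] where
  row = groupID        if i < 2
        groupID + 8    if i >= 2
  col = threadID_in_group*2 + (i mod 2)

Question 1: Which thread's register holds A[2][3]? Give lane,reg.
9,1

r: 2->gid=2,r8=0  c: 3->tid=1,i&1=1
L=2*4+1=9  i=0*2+1=1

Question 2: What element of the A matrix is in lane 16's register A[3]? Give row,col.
12,1

16: gr=4,th=0
[3] (4+8,0*2+1) = (12,1)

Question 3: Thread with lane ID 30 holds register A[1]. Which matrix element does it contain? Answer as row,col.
7,5

L=30->gid=30>>2=7, tid=30&3=2
[1]->row 7+0=7  col 2·2+1=5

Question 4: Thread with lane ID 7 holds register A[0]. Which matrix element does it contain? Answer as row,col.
lane 7: gr=1 (7/4), th=3 (7%4)
i=0: r=1+0=1, c=3*2+0=6

1,6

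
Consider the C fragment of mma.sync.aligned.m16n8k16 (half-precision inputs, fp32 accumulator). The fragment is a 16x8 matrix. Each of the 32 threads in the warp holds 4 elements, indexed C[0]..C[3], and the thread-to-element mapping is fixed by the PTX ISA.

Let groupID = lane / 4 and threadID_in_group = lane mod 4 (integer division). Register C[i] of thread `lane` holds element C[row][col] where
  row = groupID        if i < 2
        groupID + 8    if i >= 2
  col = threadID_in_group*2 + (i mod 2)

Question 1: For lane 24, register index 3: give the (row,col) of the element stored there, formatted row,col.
L=24→G=24>>2=6, T=24&3=0
[3]→row 6+8=14  col 0·2+1=1

14,1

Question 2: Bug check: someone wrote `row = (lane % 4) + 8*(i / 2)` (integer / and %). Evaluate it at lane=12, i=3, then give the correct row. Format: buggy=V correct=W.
`(lane % 4) + 8*(i / 2)`[12,3]⇒8
L=12⇒gr=12>>2=3, th=12&3=0
[3]⇒row 3+8=11  col 0·2+1=1
row: 8 vs 11

buggy=8 correct=11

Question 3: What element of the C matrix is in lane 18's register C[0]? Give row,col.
L=18=>grp=18>>2=4, tig=18&3=2
[0]=>row 4+0=4  col 2·2+0=4

4,4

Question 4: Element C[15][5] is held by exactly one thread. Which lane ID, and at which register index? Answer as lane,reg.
30,3

r:15=>grp=7,rB=1  c:5=>tig=2,lo=1
L=7*4+2=30  i=1*2+1=3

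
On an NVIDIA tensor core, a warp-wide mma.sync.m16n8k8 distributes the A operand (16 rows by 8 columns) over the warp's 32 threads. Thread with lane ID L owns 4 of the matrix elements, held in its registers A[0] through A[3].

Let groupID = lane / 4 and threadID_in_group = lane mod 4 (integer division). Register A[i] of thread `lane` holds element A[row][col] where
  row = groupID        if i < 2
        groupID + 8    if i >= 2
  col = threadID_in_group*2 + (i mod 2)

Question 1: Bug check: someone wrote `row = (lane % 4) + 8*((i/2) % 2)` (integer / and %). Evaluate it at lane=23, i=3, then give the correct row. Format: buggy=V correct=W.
`(lane % 4) + 8*((i/2) % 2)`[23,3]->11
23: g=5,t=3
[3] (5+8,3*2+1) = (13,7)
row: 11 vs 13

buggy=11 correct=13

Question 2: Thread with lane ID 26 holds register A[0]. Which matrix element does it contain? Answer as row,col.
6,4

L=26=>grp=26>>2=6, tig=26&3=2
[0]=>row 6+0=6  col 2·2+0=4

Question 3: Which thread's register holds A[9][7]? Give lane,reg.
r=9->g=1,rb=1  c=7->t=3,b0=1
L=1*4+3=7  i=1*2+1=3

7,3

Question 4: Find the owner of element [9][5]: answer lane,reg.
r=9->g=1,rb=1  c=5->t=2,b0=1
L=1*4+2=6  i=1*2+1=3

6,3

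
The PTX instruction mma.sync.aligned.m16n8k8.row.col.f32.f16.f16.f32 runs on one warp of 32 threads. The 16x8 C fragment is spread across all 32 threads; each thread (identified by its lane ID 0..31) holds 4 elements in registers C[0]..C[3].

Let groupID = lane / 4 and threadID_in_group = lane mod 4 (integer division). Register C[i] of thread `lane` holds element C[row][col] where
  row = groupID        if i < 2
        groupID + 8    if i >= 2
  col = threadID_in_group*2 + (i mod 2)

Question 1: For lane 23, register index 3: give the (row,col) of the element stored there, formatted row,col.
13,7

L=23->g=23>>2=5, t=23&3=3
[3]->row 5+8=13  col 3·2+1=7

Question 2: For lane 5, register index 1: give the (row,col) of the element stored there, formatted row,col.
5: gr=1,th=1
[1] (1+0,1*2+1) = (1,3)

1,3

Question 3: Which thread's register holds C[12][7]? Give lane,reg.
r:12=>grp=4,rB=1  c:7=>tig=3,lo=1
L=4*4+3=19  i=1*2+1=3

19,3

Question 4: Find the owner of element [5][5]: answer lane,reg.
22,1

r: 5->gid=5,r8=0  c: 5->tid=2,i&1=1
L=5*4+2=22  i=0*2+1=1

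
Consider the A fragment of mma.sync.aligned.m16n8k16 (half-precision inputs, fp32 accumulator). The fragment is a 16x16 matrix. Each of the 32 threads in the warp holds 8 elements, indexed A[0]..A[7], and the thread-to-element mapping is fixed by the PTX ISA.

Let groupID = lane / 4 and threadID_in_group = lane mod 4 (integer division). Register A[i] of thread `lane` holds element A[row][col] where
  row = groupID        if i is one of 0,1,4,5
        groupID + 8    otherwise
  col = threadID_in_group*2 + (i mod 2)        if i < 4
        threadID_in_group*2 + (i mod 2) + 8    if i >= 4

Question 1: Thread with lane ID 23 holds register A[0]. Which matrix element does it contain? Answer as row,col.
L=23->g=23>>2=5, t=23&3=3
[0]->row 5+0=5  col 3·2+0+0=6

5,6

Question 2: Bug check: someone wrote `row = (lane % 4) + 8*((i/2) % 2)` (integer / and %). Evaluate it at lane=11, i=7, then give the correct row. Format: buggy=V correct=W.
buggy=11 correct=10

`(lane % 4) + 8*((i/2) % 2)`[11,7]→11
11: G=2,T=3
[7] (2+8,3*2+1+8) = (10,15)
row: 11 vs 10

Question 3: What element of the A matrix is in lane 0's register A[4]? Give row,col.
0,8

L=0=>grp=0>>2=0, tig=0&3=0
[4]=>row 0+0=0  col 0·2+0+8=8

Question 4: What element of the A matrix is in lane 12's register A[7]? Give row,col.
11,9

12: gid=3,tid=0
[7] (3+8,0*2+1+8) = (11,9)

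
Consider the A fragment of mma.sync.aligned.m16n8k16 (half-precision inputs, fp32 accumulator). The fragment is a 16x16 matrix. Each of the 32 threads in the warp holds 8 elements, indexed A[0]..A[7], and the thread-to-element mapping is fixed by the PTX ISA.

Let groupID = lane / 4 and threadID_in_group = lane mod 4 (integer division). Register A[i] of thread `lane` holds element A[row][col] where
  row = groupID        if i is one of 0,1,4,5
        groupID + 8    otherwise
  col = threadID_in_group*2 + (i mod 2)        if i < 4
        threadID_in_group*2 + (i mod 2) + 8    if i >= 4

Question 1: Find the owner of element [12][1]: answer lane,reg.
r:12=>grp=4,rB=1  c:1=>cB=0,tig=0,lo=1
L=4*4+0=16  i=0*4+1*2+1=3

16,3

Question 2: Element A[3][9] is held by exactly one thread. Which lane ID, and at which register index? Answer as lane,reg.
r: 3->gid=3,r8=0  c: 9->c8=1,tid=0,i&1=1
L=3*4+0=12  i=1*4+0*2+1=5

12,5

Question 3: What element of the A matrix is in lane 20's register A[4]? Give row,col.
5,8

lane 20⇒20/4=5, 20 mod 4=0
i=4  r:5+0⇒5  c:2·0+0+8⇒8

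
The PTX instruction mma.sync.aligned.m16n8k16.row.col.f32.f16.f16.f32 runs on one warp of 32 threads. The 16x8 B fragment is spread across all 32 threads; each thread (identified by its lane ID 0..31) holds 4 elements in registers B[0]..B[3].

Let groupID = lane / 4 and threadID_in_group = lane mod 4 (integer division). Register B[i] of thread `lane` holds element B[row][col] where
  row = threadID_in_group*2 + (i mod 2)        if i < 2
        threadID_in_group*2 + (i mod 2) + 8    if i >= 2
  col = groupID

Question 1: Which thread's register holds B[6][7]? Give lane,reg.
c=7→G=7  r=6→rhi=0,T=3,p=0
L=7*4+3=31  i=0*2+0=0

31,0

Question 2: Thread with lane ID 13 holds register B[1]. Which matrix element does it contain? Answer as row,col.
3,3

lane 13: G=3 (13/4), T=1 (13%4)
i=1: r=1*2+1+0=3, c=G=3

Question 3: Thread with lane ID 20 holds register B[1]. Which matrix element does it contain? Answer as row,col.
1,5

lane 20⇒20/4=5, 20 mod 4=0
i=1  r:2·0+1+0⇒1  c:5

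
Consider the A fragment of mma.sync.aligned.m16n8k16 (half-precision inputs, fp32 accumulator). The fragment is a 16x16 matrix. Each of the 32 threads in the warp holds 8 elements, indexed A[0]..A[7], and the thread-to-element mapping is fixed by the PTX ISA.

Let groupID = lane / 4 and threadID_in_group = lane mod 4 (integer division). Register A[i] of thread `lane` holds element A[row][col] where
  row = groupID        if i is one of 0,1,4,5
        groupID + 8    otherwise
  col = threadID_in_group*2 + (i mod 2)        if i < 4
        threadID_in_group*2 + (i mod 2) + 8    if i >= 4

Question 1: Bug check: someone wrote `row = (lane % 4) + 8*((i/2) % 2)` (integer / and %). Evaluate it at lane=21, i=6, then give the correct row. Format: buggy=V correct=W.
`(lane % 4) + 8*((i/2) % 2)`[21,6]->9
lane 21: g=5 (21/4), t=1 (21%4)
i=6: r=5+8=13, c=1*2+0+8=10
row: 9 vs 13

buggy=9 correct=13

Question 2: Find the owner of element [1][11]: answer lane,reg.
r=1->g=1,rb=0  c=11->cb=1,t=1,b0=1
L=1*4+1=5  i=1*4+0*2+1=5

5,5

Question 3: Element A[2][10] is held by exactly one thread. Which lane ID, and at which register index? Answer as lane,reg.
r=2->g=2,rb=0  c=10->cb=1,t=1,b0=0
L=2*4+1=9  i=1*4+0*2+0=4

9,4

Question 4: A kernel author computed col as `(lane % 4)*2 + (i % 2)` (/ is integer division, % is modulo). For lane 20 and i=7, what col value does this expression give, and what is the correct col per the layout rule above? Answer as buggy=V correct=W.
buggy=1 correct=9

`(lane % 4)*2 + (i % 2)`[20,7]->1
lane 20->20/4=5, 20 mod 4=0
i=7  r:5+8->13  c:2·0+1+8->9
col: 1 vs 9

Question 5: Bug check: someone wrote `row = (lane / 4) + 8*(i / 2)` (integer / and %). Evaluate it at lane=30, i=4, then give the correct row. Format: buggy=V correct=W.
`(lane / 4) + 8*(i / 2)`[30,4]→23
L=30→G=30>>2=7, T=30&3=2
[4]→row 7+0=7  col 2·2+0+8=12
row: 23 vs 7

buggy=23 correct=7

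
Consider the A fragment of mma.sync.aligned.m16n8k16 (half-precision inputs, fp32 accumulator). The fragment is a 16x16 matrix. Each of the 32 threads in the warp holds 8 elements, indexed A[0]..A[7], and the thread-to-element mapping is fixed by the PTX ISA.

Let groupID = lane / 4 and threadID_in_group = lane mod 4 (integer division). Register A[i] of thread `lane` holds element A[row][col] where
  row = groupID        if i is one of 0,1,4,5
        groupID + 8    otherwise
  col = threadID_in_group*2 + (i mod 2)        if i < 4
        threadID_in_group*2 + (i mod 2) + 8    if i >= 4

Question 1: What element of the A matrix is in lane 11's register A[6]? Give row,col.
lane 11: G=2 (11/4), T=3 (11%4)
i=6: r=2+8=10, c=3*2+0+8=14

10,14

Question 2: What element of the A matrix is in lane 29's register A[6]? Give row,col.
lane 29→29/4=7, 29 mod 4=1
i=6  r:7+8→15  c:2·1+0+8→10

15,10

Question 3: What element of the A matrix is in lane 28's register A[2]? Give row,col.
28: grp=7,tig=0
[2] (7+8,0*2+0+0) = (15,0)

15,0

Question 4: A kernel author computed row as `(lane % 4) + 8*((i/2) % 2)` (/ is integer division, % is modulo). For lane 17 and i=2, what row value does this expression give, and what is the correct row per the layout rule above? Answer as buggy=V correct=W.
buggy=9 correct=12

`(lane % 4) + 8*((i/2) % 2)`[17,2]⇒9
L=17⇒gr=17>>2=4, th=17&3=1
[2]⇒row 4+8=12  col 1·2+0+0=2
row: 9 vs 12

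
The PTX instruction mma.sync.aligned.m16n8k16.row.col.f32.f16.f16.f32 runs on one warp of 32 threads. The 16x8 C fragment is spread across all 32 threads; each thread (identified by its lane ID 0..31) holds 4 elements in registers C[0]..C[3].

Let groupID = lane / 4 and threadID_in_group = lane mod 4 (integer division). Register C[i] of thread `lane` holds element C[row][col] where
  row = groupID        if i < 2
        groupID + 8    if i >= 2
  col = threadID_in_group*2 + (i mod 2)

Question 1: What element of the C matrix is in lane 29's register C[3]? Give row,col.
29: gr=7,th=1
[3] (7+8,1*2+1) = (15,3)

15,3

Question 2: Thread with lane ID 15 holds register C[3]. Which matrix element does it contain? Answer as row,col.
11,7

L=15->g=15>>2=3, t=15&3=3
[3]->row 3+8=11  col 3·2+1=7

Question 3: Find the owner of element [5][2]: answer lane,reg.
21,0

r:5=>grp=5,rB=0  c:2=>tig=1,lo=0
L=5*4+1=21  i=0*2+0=0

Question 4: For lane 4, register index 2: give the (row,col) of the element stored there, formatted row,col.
9,0

lane 4: grp=1 (4/4), tig=0 (4%4)
i=2: r=1+8=9, c=0*2+0=0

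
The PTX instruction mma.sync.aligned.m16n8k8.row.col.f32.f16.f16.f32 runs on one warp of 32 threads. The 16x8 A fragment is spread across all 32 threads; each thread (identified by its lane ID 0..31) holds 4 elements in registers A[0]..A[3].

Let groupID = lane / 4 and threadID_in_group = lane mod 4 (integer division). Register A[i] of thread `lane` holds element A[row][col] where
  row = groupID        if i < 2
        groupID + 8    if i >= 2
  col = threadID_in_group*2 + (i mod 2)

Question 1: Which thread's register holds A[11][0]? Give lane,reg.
12,2

r: 11->gid=3,r8=1  c: 0->tid=0,i&1=0
L=3*4+0=12  i=1*2+0=2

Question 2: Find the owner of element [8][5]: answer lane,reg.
2,3

r=8→G=0,rhi=1  c=5→T=2,p=1
L=0*4+2=2  i=1*2+1=3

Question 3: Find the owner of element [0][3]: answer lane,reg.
r=0→G=0,rhi=0  c=3→T=1,p=1
L=0*4+1=1  i=0*2+1=1

1,1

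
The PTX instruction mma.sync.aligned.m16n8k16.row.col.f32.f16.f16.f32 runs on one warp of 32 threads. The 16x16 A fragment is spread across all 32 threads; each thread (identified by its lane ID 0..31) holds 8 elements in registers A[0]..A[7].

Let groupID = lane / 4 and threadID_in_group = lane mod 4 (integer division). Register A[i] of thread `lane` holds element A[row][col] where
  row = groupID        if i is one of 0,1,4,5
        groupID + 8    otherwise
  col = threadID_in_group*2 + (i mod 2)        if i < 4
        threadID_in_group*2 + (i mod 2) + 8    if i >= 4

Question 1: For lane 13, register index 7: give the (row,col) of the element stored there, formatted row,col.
11,11

13: grp=3,tig=1
[7] (3+8,1*2+1+8) = (11,11)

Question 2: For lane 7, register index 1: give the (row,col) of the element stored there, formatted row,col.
1,7

lane 7→7/4=1, 7 mod 4=3
i=1  r:1+0→1  c:2·3+1+0→7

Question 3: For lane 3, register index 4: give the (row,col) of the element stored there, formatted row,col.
lane 3=>3/4=0, 3 mod 4=3
i=4  r:0+0=>0  c:2·3+0+8=>14

0,14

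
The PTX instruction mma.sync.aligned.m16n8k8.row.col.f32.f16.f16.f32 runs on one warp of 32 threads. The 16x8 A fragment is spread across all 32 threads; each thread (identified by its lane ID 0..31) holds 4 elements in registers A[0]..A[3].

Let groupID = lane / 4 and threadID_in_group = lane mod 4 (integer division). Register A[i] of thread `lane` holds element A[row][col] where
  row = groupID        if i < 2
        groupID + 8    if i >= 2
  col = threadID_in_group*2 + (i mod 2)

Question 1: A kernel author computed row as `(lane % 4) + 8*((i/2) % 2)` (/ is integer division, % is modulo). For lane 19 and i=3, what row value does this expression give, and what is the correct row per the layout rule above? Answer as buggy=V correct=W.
buggy=11 correct=12

`(lane % 4) + 8*((i/2) % 2)`[19,3]=>11
19: grp=4,tig=3
[3] (4+8,3*2+1) = (12,7)
row: 11 vs 12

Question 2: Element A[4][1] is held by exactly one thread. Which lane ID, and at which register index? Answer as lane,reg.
16,1

r=4⇒gr=4,Rb=0  c=1⇒th=0,odd=1
L=4*4+0=16  i=0*2+1=1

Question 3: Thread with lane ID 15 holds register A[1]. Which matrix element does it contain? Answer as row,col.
15: g=3,t=3
[1] (3+0,3*2+1) = (3,7)

3,7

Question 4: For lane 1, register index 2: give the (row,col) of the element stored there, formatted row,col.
8,2

lane 1: grp=0 (1/4), tig=1 (1%4)
i=2: r=0+8=8, c=1*2+0=2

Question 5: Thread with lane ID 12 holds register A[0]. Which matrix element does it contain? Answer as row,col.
12: G=3,T=0
[0] (3+0,0*2+0) = (3,0)

3,0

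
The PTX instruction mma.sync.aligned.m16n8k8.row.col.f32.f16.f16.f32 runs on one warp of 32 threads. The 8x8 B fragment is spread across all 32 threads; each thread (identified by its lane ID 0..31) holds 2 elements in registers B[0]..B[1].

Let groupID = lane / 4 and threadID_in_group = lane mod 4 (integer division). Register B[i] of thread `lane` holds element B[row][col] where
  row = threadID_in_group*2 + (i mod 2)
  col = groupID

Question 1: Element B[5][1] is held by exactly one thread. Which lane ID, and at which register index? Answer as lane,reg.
6,1

c=1→G=1  r=5→T=2,p=1
L=1*4+2=6  i=1=1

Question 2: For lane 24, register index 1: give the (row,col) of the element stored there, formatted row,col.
1,6

24: grp=6,tig=0
[1] (0*2+1,6) = (1,6)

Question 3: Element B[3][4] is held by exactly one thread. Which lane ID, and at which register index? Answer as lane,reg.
17,1

c=4->g=4  r=3->t=1,b0=1
L=4*4+1=17  i=1=1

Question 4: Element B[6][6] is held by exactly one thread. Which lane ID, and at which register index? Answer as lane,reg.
c:6=>grp=6  r:6=>tig=3,lo=0
L=6*4+3=27  i=0=0

27,0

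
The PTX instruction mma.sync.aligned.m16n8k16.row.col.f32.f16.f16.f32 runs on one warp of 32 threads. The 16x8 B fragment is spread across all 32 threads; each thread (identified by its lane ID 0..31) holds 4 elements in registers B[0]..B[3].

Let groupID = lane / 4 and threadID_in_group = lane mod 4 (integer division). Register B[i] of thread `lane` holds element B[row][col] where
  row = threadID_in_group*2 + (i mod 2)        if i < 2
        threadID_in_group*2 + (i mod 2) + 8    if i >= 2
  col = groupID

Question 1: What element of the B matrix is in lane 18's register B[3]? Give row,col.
L=18->gid=18>>2=4, tid=18&3=2
[3]->row 2·2+1+8=13  col gid=4

13,4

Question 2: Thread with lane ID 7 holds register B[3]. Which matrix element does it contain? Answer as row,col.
15,1

7: g=1,t=3
[3] (3*2+1+8,1) = (15,1)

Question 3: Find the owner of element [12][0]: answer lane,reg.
c: 0->gid=0  r: 12->r8=1,tid=2,i&1=0
L=0*4+2=2  i=1*2+0=2

2,2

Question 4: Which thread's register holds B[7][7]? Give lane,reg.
c=7->g=7  r=7->rb=0,t=3,b0=1
L=7*4+3=31  i=0*2+1=1

31,1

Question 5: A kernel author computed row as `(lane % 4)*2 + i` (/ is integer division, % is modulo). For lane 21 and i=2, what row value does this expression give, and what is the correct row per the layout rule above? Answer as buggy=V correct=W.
buggy=4 correct=10

`(lane % 4)*2 + i`[21,2]→4
lane 21: G=5 (21/4), T=1 (21%4)
i=2: r=1*2+0+8=10, c=G=5
row: 4 vs 10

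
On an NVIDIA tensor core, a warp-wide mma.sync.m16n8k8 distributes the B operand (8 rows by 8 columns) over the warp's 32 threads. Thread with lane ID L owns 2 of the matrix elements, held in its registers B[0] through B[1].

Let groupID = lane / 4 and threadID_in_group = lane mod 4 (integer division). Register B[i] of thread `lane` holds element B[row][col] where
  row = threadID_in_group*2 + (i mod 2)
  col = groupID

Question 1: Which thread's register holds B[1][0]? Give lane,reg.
c=0->g=0  r=1->t=0,b0=1
L=0*4+0=0  i=1=1

0,1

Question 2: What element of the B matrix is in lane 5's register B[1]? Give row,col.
lane 5->5/4=1, 5 mod 4=1
i=1  r:2·1+1->3  c:1

3,1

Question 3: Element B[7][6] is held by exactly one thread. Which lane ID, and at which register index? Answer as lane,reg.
27,1

c: 6->gid=6  r: 7->tid=3,i&1=1
L=6*4+3=27  i=1=1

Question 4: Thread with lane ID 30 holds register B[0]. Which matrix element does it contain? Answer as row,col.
30: g=7,t=2
[0] (2*2+0,7) = (4,7)

4,7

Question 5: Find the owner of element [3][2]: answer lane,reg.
9,1

c=2->g=2  r=3->t=1,b0=1
L=2*4+1=9  i=1=1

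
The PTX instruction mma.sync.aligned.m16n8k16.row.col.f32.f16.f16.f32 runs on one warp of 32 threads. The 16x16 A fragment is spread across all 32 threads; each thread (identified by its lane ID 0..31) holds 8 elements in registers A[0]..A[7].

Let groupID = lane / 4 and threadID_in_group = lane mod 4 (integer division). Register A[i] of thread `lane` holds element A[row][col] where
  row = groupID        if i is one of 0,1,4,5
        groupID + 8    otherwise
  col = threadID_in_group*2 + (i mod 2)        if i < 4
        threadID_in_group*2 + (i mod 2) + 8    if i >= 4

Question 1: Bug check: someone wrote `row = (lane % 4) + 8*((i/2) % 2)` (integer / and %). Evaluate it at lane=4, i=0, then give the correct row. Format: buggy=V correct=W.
`(lane % 4) + 8*((i/2) % 2)`[4,0]⇒0
lane 4: gr=1 (4/4), th=0 (4%4)
i=0: r=1+0=1, c=0*2+0+0=0
row: 0 vs 1

buggy=0 correct=1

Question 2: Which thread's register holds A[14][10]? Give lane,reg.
r: 14->gid=6,r8=1  c: 10->c8=1,tid=1,i&1=0
L=6*4+1=25  i=1*4+1*2+0=6

25,6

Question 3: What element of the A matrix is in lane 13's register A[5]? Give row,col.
lane 13: g=3 (13/4), t=1 (13%4)
i=5: r=3+0=3, c=1*2+1+8=11

3,11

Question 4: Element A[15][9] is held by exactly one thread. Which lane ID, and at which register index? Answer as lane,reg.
r:15=>grp=7,rB=1  c:9=>cB=1,tig=0,lo=1
L=7*4+0=28  i=1*4+1*2+1=7

28,7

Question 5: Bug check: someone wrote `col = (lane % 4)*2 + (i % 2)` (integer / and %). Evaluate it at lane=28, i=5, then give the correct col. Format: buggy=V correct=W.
buggy=1 correct=9

`(lane % 4)*2 + (i % 2)`[28,5]⇒1
lane 28: gr=7 (28/4), th=0 (28%4)
i=5: r=7+0=7, c=0*2+1+8=9
col: 1 vs 9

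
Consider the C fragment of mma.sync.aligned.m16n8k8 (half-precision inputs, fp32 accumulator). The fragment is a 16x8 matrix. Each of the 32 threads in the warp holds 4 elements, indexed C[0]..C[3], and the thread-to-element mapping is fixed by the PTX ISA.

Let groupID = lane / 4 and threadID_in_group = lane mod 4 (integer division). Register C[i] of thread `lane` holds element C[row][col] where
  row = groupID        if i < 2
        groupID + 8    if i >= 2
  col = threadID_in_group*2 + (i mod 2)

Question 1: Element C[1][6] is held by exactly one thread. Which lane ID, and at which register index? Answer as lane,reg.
7,0

r: 1->gid=1,r8=0  c: 6->tid=3,i&1=0
L=1*4+3=7  i=0*2+0=0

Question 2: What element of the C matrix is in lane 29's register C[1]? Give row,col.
7,3

lane 29->29/4=7, 29 mod 4=1
i=1  r:7+0->7  c:2·1+1->3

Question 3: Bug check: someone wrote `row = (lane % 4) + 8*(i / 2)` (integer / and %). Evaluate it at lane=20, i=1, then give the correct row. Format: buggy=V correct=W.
`(lane % 4) + 8*(i / 2)`[20,1]->0
lane 20->20/4=5, 20 mod 4=0
i=1  r:5+0->5  c:2·0+1->1
row: 0 vs 5

buggy=0 correct=5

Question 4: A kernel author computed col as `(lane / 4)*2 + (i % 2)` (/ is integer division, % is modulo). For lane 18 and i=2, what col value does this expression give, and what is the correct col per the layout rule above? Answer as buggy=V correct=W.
`(lane / 4)*2 + (i % 2)`[18,2]⇒8
18: gr=4,th=2
[2] (4+8,2*2+0) = (12,4)
col: 8 vs 4

buggy=8 correct=4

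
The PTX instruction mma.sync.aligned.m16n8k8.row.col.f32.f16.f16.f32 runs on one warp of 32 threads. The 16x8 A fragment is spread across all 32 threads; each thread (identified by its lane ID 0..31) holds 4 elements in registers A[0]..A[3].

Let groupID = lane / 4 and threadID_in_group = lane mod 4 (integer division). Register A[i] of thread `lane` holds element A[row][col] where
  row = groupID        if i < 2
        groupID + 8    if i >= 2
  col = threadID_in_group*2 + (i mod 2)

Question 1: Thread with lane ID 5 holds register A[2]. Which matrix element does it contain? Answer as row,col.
9,2

lane 5→5/4=1, 5 mod 4=1
i=2  r:1+8→9  c:2·1+0→2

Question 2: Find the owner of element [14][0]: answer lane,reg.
r: 14->gid=6,r8=1  c: 0->tid=0,i&1=0
L=6*4+0=24  i=1*2+0=2

24,2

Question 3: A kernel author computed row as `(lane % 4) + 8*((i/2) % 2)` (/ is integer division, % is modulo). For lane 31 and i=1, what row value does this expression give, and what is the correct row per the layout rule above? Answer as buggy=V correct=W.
`(lane % 4) + 8*((i/2) % 2)`[31,1]->3
lane 31: g=7 (31/4), t=3 (31%4)
i=1: r=7+0=7, c=3*2+1=7
row: 3 vs 7

buggy=3 correct=7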